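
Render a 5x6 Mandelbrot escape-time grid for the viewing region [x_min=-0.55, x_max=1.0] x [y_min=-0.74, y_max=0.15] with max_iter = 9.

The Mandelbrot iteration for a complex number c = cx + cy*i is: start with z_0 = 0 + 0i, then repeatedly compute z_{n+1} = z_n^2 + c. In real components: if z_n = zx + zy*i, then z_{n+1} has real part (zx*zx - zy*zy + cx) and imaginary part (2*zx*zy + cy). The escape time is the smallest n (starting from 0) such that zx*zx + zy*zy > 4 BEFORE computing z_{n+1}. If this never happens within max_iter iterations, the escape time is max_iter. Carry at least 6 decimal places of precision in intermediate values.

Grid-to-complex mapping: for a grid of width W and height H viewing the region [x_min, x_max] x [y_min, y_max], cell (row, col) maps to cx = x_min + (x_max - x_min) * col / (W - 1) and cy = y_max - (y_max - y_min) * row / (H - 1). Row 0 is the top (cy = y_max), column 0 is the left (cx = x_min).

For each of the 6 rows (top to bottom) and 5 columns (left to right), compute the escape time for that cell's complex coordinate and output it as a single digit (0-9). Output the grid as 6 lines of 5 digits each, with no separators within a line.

(row=0, col=0): c = -0.5500 + 0.1500i → escape time 9
(row=0, col=1): c = -0.1625 + 0.1500i → escape time 9
(row=0, col=2): c = 0.2250 + 0.1500i → escape time 9
(row=0, col=3): c = 0.6125 + 0.1500i → escape time 4
(row=0, col=4): c = 1.0000 + 0.1500i → escape time 2
(row=1, col=0): c = -0.5500 + -0.0280i → escape time 9
(row=1, col=1): c = -0.1625 + -0.0280i → escape time 9
(row=1, col=2): c = 0.2250 + -0.0280i → escape time 9
(row=1, col=3): c = 0.6125 + -0.0280i → escape time 4
(row=1, col=4): c = 1.0000 + -0.0280i → escape time 2
(row=2, col=0): c = -0.5500 + -0.2060i → escape time 9
(row=2, col=1): c = -0.1625 + -0.2060i → escape time 9
(row=2, col=2): c = 0.2250 + -0.2060i → escape time 9
(row=2, col=3): c = 0.6125 + -0.2060i → escape time 4
(row=2, col=4): c = 1.0000 + -0.2060i → escape time 2
(row=3, col=0): c = -0.5500 + -0.3840i → escape time 9
(row=3, col=1): c = -0.1625 + -0.3840i → escape time 9
(row=3, col=2): c = 0.2250 + -0.3840i → escape time 9
(row=3, col=3): c = 0.6125 + -0.3840i → escape time 4
(row=3, col=4): c = 1.0000 + -0.3840i → escape time 2
(row=4, col=0): c = -0.5500 + -0.5620i → escape time 9
(row=4, col=1): c = -0.1625 + -0.5620i → escape time 9
(row=4, col=2): c = 0.2250 + -0.5620i → escape time 9
(row=4, col=3): c = 0.6125 + -0.5620i → escape time 3
(row=4, col=4): c = 1.0000 + -0.5620i → escape time 2
(row=5, col=0): c = -0.5500 + -0.7400i → escape time 6
(row=5, col=1): c = -0.1625 + -0.7400i → escape time 9
(row=5, col=2): c = 0.2250 + -0.7400i → escape time 6
(row=5, col=3): c = 0.6125 + -0.7400i → escape time 3
(row=5, col=4): c = 1.0000 + -0.7400i → escape time 2

Answer: 99942
99942
99942
99942
99932
69632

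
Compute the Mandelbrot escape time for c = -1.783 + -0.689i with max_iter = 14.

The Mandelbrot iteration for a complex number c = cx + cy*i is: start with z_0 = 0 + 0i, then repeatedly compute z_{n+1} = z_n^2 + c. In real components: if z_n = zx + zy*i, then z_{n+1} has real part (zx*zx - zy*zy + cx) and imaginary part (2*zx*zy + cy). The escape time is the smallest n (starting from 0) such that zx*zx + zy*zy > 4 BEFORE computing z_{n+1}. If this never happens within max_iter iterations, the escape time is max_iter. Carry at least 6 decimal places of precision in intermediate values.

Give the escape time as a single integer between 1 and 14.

Answer: 3

Derivation:
z_0 = 0 + 0i, c = -1.7830 + -0.6890i
Iter 1: z = -1.7830 + -0.6890i, |z|^2 = 3.6538
Iter 2: z = 0.9214 + 1.7680i, |z|^2 = 3.9747
Iter 3: z = -4.0598 + 2.5689i, |z|^2 = 23.0814
Escaped at iteration 3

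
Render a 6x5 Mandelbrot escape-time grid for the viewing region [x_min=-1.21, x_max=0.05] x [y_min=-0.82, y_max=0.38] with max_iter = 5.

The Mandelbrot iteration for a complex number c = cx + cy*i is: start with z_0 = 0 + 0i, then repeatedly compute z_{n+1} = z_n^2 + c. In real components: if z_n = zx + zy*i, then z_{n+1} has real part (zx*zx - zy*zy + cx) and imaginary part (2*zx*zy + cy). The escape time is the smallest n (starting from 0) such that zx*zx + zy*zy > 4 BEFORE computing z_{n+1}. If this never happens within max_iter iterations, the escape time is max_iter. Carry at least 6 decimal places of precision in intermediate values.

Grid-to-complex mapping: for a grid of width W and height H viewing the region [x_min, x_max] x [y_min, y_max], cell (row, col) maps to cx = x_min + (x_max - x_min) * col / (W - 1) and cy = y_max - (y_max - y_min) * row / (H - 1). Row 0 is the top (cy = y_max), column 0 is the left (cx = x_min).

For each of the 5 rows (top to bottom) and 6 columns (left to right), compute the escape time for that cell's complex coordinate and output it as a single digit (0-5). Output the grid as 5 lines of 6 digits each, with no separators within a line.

(row=0, col=0): c = -1.2100 + 0.3800i → escape time 5
(row=0, col=1): c = -0.9580 + 0.3800i → escape time 5
(row=0, col=2): c = -0.7060 + 0.3800i → escape time 5
(row=0, col=3): c = -0.4540 + 0.3800i → escape time 5
(row=0, col=4): c = -0.2020 + 0.3800i → escape time 5
(row=0, col=5): c = 0.0500 + 0.3800i → escape time 5
(row=1, col=0): c = -1.2100 + 0.0800i → escape time 5
(row=1, col=1): c = -0.9580 + 0.0800i → escape time 5
(row=1, col=2): c = -0.7060 + 0.0800i → escape time 5
(row=1, col=3): c = -0.4540 + 0.0800i → escape time 5
(row=1, col=4): c = -0.2020 + 0.0800i → escape time 5
(row=1, col=5): c = 0.0500 + 0.0800i → escape time 5
(row=2, col=0): c = -1.2100 + -0.2200i → escape time 5
(row=2, col=1): c = -0.9580 + -0.2200i → escape time 5
(row=2, col=2): c = -0.7060 + -0.2200i → escape time 5
(row=2, col=3): c = -0.4540 + -0.2200i → escape time 5
(row=2, col=4): c = -0.2020 + -0.2200i → escape time 5
(row=2, col=5): c = 0.0500 + -0.2200i → escape time 5
(row=3, col=0): c = -1.2100 + -0.5200i → escape time 4
(row=3, col=1): c = -0.9580 + -0.5200i → escape time 5
(row=3, col=2): c = -0.7060 + -0.5200i → escape time 5
(row=3, col=3): c = -0.4540 + -0.5200i → escape time 5
(row=3, col=4): c = -0.2020 + -0.5200i → escape time 5
(row=3, col=5): c = 0.0500 + -0.5200i → escape time 5
(row=4, col=0): c = -1.2100 + -0.8200i → escape time 3
(row=4, col=1): c = -0.9580 + -0.8200i → escape time 3
(row=4, col=2): c = -0.7060 + -0.8200i → escape time 4
(row=4, col=3): c = -0.4540 + -0.8200i → escape time 5
(row=4, col=4): c = -0.2020 + -0.8200i → escape time 5
(row=4, col=5): c = 0.0500 + -0.8200i → escape time 5

Answer: 555555
555555
555555
455555
334555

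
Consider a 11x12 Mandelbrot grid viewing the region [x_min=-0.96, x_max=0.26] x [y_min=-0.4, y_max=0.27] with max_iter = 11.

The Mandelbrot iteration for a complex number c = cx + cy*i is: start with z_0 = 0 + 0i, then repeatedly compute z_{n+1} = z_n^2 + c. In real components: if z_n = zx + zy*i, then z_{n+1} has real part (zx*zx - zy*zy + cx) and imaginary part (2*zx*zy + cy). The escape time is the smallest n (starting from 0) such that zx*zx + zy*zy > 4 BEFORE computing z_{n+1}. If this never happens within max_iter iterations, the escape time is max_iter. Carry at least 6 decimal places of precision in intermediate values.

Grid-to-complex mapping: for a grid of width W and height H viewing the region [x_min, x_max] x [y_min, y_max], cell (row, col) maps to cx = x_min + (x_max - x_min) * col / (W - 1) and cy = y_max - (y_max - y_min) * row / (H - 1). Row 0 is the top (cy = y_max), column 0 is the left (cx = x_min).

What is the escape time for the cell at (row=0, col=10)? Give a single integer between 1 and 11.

Answer: 11

Derivation:
z_0 = 0 + 0i, c = 0.2600 + 0.2700i
Iter 1: z = 0.2600 + 0.2700i, |z|^2 = 0.1405
Iter 2: z = 0.2547 + 0.4104i, |z|^2 = 0.2333
Iter 3: z = 0.1564 + 0.4791i, |z|^2 = 0.2540
Iter 4: z = 0.0550 + 0.4199i, |z|^2 = 0.1793
Iter 5: z = 0.0867 + 0.3162i, |z|^2 = 0.1075
Iter 6: z = 0.1676 + 0.3248i, |z|^2 = 0.1336
Iter 7: z = 0.1826 + 0.3789i, |z|^2 = 0.1769
Iter 8: z = 0.1498 + 0.4083i, |z|^2 = 0.1892
Iter 9: z = 0.1157 + 0.3923i, |z|^2 = 0.1673
Iter 10: z = 0.1195 + 0.3608i, |z|^2 = 0.1444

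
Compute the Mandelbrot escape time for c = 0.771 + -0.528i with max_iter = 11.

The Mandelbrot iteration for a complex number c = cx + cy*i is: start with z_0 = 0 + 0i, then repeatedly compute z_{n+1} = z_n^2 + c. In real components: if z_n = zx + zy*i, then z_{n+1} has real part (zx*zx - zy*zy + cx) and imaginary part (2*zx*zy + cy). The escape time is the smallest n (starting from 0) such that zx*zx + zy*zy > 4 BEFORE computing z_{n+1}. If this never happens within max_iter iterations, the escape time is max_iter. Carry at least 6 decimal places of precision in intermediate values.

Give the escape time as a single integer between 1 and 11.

Answer: 3

Derivation:
z_0 = 0 + 0i, c = 0.7710 + -0.5280i
Iter 1: z = 0.7710 + -0.5280i, |z|^2 = 0.8732
Iter 2: z = 1.0867 + -1.3422i, |z|^2 = 2.9823
Iter 3: z = 0.1504 + -3.4450i, |z|^2 = 11.8904
Escaped at iteration 3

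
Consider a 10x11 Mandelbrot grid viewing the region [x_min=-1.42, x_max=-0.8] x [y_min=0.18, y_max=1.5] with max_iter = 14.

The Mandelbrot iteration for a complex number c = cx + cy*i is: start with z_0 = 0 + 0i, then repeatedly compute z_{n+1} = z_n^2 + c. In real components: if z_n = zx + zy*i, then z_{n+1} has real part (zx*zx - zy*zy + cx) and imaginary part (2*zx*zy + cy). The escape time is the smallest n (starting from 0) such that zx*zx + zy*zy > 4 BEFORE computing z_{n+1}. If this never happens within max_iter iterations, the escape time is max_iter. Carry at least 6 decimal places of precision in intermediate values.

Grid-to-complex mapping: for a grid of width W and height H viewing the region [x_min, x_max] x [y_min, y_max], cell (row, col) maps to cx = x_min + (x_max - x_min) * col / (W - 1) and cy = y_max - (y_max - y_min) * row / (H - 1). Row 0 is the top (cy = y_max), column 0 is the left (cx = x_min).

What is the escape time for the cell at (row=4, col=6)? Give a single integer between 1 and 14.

Answer: 3

Derivation:
z_0 = 0 + 0i, c = -1.0067 + 0.9720i
Iter 1: z = -1.0067 + 0.9720i, |z|^2 = 1.9582
Iter 2: z = -0.9381 + -0.9850i, |z|^2 = 1.8501
Iter 3: z = -1.0968 + 2.8199i, |z|^2 = 9.1550
Escaped at iteration 3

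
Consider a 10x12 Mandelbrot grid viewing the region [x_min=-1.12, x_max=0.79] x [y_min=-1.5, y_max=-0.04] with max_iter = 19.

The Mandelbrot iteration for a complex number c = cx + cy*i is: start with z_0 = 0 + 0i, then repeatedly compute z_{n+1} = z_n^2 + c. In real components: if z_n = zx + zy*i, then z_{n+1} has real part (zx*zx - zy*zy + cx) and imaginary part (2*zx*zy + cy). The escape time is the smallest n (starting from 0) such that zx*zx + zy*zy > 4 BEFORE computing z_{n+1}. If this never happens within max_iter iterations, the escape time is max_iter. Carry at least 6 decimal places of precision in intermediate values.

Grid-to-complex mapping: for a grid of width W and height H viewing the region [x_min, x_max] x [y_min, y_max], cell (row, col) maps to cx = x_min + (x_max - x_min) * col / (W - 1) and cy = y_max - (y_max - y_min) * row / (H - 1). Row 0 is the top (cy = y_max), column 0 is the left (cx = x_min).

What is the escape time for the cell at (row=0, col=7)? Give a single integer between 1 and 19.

z_0 = 0 + 0i, c = 0.3656 + -0.0400i
Iter 1: z = 0.3656 + -0.0400i, |z|^2 = 0.1352
Iter 2: z = 0.4976 + -0.0692i, |z|^2 = 0.2524
Iter 3: z = 0.6084 + -0.1089i, |z|^2 = 0.3820
Iter 4: z = 0.7238 + -0.1725i, |z|^2 = 0.5536
Iter 5: z = 0.8597 + -0.2897i, |z|^2 = 0.8230
Iter 6: z = 1.0206 + -0.5381i, |z|^2 = 1.3313
Iter 7: z = 1.1177 + -1.1385i, |z|^2 = 2.5453
Iter 8: z = 0.3186 + -2.5849i, |z|^2 = 6.7831
Escaped at iteration 8

Answer: 8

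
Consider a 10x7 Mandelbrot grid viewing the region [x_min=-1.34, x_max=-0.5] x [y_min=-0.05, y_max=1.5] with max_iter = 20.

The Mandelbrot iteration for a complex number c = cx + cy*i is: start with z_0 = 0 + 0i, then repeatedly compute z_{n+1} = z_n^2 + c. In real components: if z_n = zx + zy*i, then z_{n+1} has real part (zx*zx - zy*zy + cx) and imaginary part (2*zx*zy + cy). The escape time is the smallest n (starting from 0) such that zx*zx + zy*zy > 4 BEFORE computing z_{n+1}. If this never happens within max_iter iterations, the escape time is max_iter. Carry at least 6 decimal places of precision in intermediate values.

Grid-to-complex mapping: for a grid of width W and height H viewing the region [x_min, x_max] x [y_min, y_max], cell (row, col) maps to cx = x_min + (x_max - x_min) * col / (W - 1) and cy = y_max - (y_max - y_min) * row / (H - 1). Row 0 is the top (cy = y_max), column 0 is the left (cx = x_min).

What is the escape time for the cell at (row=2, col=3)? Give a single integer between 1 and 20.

z_0 = 0 + 0i, c = -1.0600 + 0.9833i
Iter 1: z = -1.0600 + 0.9833i, |z|^2 = 2.0905
Iter 2: z = -0.9033 + -1.1013i, |z|^2 = 2.0290
Iter 3: z = -1.4569 + 2.9731i, |z|^2 = 10.9619
Escaped at iteration 3

Answer: 3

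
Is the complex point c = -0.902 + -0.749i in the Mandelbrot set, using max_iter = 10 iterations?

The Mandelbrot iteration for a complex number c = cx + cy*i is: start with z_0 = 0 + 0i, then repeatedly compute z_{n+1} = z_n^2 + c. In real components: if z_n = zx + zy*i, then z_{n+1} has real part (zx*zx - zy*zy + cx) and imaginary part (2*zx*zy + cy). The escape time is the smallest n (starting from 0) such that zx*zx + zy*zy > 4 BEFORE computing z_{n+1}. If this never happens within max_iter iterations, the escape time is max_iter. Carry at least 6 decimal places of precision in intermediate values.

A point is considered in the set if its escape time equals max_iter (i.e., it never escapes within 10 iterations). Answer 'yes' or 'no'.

Answer: no

Derivation:
z_0 = 0 + 0i, c = -0.9020 + -0.7490i
Iter 1: z = -0.9020 + -0.7490i, |z|^2 = 1.3746
Iter 2: z = -0.6494 + 0.6022i, |z|^2 = 0.7844
Iter 3: z = -0.8429 + -1.5311i, |z|^2 = 3.0549
Iter 4: z = -2.5358 + 1.8322i, |z|^2 = 9.7876
Escaped at iteration 4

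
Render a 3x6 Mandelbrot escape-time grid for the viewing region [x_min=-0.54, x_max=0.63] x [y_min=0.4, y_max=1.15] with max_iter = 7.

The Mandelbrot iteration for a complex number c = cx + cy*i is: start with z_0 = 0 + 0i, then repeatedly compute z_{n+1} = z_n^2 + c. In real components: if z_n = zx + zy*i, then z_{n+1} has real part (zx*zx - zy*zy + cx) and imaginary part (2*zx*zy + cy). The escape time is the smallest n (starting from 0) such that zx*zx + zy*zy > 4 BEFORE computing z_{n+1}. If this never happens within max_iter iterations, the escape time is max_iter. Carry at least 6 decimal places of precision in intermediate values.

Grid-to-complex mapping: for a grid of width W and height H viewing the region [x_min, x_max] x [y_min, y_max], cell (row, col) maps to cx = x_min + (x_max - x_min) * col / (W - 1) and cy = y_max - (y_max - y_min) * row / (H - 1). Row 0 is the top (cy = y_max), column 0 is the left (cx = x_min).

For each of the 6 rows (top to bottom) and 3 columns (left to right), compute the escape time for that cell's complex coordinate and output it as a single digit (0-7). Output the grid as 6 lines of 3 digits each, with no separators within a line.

Answer: 332
452
473
773
773
773

Derivation:
(row=0, col=0): c = -0.5400 + 1.1500i → escape time 3
(row=0, col=1): c = 0.0450 + 1.1500i → escape time 3
(row=0, col=2): c = 0.6300 + 1.1500i → escape time 2
(row=1, col=0): c = -0.5400 + 1.0000i → escape time 4
(row=1, col=1): c = 0.0450 + 1.0000i → escape time 5
(row=1, col=2): c = 0.6300 + 1.0000i → escape time 2
(row=2, col=0): c = -0.5400 + 0.8500i → escape time 4
(row=2, col=1): c = 0.0450 + 0.8500i → escape time 7
(row=2, col=2): c = 0.6300 + 0.8500i → escape time 3
(row=3, col=0): c = -0.5400 + 0.7000i → escape time 7
(row=3, col=1): c = 0.0450 + 0.7000i → escape time 7
(row=3, col=2): c = 0.6300 + 0.7000i → escape time 3
(row=4, col=0): c = -0.5400 + 0.5500i → escape time 7
(row=4, col=1): c = 0.0450 + 0.5500i → escape time 7
(row=4, col=2): c = 0.6300 + 0.5500i → escape time 3
(row=5, col=0): c = -0.5400 + 0.4000i → escape time 7
(row=5, col=1): c = 0.0450 + 0.4000i → escape time 7
(row=5, col=2): c = 0.6300 + 0.4000i → escape time 3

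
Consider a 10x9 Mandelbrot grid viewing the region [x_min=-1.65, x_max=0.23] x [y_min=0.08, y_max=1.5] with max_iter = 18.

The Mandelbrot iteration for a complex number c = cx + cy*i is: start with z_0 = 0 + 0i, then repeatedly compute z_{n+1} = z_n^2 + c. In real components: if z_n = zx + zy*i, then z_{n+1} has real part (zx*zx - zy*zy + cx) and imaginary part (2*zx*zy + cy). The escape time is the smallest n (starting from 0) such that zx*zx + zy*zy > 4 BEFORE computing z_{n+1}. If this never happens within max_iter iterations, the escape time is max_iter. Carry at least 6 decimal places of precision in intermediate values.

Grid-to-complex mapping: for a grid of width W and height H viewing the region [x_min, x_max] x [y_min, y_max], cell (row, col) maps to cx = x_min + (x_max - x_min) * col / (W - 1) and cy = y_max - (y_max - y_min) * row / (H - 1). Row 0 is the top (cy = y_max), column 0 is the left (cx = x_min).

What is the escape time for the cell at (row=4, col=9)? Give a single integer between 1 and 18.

Answer: 5

Derivation:
z_0 = 0 + 0i, c = 0.2300 + 0.7900i
Iter 1: z = 0.2300 + 0.7900i, |z|^2 = 0.6770
Iter 2: z = -0.3412 + 1.1534i, |z|^2 = 1.4467
Iter 3: z = -0.9839 + 0.0029i, |z|^2 = 0.9681
Iter 4: z = 1.1981 + 0.7843i, |z|^2 = 2.0504
Iter 5: z = 1.0503 + 2.6692i, |z|^2 = 8.2278
Escaped at iteration 5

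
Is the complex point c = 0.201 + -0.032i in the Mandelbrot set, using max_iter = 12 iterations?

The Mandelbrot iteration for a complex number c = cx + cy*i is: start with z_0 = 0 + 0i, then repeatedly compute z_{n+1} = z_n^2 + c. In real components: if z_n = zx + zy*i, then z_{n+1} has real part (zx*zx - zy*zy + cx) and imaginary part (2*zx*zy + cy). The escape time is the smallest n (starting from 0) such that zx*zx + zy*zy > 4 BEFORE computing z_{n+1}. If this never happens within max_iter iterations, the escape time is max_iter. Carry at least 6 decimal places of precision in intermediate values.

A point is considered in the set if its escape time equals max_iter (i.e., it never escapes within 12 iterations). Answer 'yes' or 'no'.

z_0 = 0 + 0i, c = 0.2010 + -0.0320i
Iter 1: z = 0.2010 + -0.0320i, |z|^2 = 0.0414
Iter 2: z = 0.2404 + -0.0449i, |z|^2 = 0.0598
Iter 3: z = 0.2568 + -0.0536i, |z|^2 = 0.0688
Iter 4: z = 0.2641 + -0.0595i, |z|^2 = 0.0733
Iter 5: z = 0.2672 + -0.0634i, |z|^2 = 0.0754
Iter 6: z = 0.2684 + -0.0659i, |z|^2 = 0.0764
Iter 7: z = 0.2687 + -0.0674i, |z|^2 = 0.0767
Iter 8: z = 0.2686 + -0.0682i, |z|^2 = 0.0768
Iter 9: z = 0.2685 + -0.0686i, |z|^2 = 0.0768
Iter 10: z = 0.2684 + -0.0689i, |z|^2 = 0.0768
Iter 11: z = 0.2683 + -0.0690i, |z|^2 = 0.0767
Did not escape in 12 iterations → in set

Answer: yes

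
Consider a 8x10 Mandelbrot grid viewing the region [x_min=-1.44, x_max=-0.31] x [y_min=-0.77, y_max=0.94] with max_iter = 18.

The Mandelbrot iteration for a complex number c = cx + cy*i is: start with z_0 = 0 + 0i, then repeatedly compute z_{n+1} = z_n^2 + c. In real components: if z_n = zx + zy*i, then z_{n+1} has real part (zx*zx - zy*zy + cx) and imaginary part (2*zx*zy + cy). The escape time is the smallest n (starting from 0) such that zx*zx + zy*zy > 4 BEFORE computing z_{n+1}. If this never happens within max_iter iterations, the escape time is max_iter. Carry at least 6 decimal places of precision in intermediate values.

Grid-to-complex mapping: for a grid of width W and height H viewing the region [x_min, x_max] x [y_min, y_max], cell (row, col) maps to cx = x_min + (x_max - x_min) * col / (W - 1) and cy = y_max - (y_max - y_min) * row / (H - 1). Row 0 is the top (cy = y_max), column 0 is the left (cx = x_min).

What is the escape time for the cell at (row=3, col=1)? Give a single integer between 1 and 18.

z_0 = 0 + 0i, c = -1.2786 + 0.3700i
Iter 1: z = -1.2786 + 0.3700i, |z|^2 = 1.7716
Iter 2: z = 0.2193 + -0.5761i, |z|^2 = 0.3800
Iter 3: z = -1.5624 + 0.1173i, |z|^2 = 2.4550
Iter 4: z = 1.1489 + 0.0033i, |z|^2 = 1.3199
Iter 5: z = 0.0413 + 0.3777i, |z|^2 = 0.1444
Iter 6: z = -1.4195 + 0.4012i, |z|^2 = 2.1760
Iter 7: z = 0.5755 + -0.7690i, |z|^2 = 0.9225
Iter 8: z = -1.5387 + -0.5151i, |z|^2 = 2.6328
Iter 9: z = 0.8236 + 1.9551i, |z|^2 = 4.5009
Escaped at iteration 9

Answer: 9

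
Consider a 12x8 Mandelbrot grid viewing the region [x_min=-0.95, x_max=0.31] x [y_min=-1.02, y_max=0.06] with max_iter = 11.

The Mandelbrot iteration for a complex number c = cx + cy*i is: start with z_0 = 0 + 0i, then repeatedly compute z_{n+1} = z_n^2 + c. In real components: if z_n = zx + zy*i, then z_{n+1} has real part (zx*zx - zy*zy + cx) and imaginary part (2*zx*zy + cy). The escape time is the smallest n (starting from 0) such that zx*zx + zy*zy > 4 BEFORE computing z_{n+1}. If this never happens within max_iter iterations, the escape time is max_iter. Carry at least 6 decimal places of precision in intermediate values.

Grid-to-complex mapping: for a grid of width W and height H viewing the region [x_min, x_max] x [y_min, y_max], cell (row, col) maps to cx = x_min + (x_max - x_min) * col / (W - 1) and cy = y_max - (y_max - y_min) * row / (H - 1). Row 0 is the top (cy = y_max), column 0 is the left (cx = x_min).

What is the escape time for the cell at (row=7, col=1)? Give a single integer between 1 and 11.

Answer: 3

Derivation:
z_0 = 0 + 0i, c = -0.8355 + -1.0200i
Iter 1: z = -0.8355 + -1.0200i, |z|^2 = 1.7384
Iter 2: z = -1.1779 + 0.6843i, |z|^2 = 1.8557
Iter 3: z = 0.0836 + -2.6321i, |z|^2 = 6.9349
Escaped at iteration 3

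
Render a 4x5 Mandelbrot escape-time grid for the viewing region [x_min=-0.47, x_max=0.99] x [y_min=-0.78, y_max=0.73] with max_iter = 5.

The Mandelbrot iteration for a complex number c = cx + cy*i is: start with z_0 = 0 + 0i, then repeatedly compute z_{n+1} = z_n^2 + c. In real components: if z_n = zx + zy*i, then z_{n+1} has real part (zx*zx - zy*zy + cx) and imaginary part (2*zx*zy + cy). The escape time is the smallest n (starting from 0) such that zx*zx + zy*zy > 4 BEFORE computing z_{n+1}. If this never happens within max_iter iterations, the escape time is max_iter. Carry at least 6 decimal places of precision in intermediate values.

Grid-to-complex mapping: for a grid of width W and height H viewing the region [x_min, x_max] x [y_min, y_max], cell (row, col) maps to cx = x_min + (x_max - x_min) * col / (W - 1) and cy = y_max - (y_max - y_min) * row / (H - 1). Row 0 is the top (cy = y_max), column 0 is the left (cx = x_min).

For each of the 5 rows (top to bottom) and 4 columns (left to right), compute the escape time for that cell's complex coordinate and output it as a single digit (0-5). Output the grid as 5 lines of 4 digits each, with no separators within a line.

(row=0, col=0): c = -0.4700 + 0.7300i → escape time 5
(row=0, col=1): c = 0.0167 + 0.7300i → escape time 5
(row=0, col=2): c = 0.5033 + 0.7300i → escape time 3
(row=0, col=3): c = 0.9900 + 0.7300i → escape time 2
(row=1, col=0): c = -0.4700 + 0.3525i → escape time 5
(row=1, col=1): c = 0.0167 + 0.3525i → escape time 5
(row=1, col=2): c = 0.5033 + 0.3525i → escape time 5
(row=1, col=3): c = 0.9900 + 0.3525i → escape time 2
(row=2, col=0): c = -0.4700 + -0.0250i → escape time 5
(row=2, col=1): c = 0.0167 + -0.0250i → escape time 5
(row=2, col=2): c = 0.5033 + -0.0250i → escape time 5
(row=2, col=3): c = 0.9900 + -0.0250i → escape time 3
(row=3, col=0): c = -0.4700 + -0.4025i → escape time 5
(row=3, col=1): c = 0.0167 + -0.4025i → escape time 5
(row=3, col=2): c = 0.5033 + -0.4025i → escape time 5
(row=3, col=3): c = 0.9900 + -0.4025i → escape time 2
(row=4, col=0): c = -0.4700 + -0.7800i → escape time 5
(row=4, col=1): c = 0.0167 + -0.7800i → escape time 5
(row=4, col=2): c = 0.5033 + -0.7800i → escape time 3
(row=4, col=3): c = 0.9900 + -0.7800i → escape time 2

Answer: 5532
5552
5553
5552
5532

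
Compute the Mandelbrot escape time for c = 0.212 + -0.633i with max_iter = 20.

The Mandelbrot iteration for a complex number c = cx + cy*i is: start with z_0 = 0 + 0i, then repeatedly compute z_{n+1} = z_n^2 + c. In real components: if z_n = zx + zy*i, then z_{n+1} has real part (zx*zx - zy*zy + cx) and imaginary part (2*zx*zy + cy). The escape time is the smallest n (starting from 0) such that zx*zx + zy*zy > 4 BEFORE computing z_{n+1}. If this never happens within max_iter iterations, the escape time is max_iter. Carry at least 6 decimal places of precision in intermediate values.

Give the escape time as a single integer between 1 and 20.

Answer: 9

Derivation:
z_0 = 0 + 0i, c = 0.2120 + -0.6330i
Iter 1: z = 0.2120 + -0.6330i, |z|^2 = 0.4456
Iter 2: z = -0.1437 + -0.9014i, |z|^2 = 0.8332
Iter 3: z = -0.5798 + -0.3739i, |z|^2 = 0.4760
Iter 4: z = 0.4084 + -0.1994i, |z|^2 = 0.2066
Iter 5: z = 0.3391 + -0.7959i, |z|^2 = 0.7485
Iter 6: z = -0.3065 + -1.1727i, |z|^2 = 1.4692
Iter 7: z = -1.0693 + 0.0860i, |z|^2 = 1.1508
Iter 8: z = 1.3480 + -0.8168i, |z|^2 = 2.4844
Iter 9: z = 1.3620 + -2.8353i, |z|^2 = 9.8938
Escaped at iteration 9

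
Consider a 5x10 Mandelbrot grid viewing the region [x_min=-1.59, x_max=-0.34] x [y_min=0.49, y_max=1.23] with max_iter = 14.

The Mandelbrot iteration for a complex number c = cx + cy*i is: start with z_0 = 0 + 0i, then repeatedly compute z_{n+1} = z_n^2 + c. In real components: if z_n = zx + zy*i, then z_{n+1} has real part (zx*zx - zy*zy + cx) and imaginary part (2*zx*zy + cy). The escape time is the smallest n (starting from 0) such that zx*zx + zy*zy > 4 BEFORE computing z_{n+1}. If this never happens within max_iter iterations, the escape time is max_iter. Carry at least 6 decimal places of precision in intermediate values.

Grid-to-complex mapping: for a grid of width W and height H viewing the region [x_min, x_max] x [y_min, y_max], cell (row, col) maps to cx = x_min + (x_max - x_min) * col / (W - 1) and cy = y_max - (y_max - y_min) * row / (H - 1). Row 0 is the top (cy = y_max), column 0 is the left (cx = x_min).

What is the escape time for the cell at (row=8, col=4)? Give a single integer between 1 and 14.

Answer: 14

Derivation:
z_0 = 0 + 0i, c = -0.3400 + 0.5722i
Iter 1: z = -0.3400 + 0.5722i, |z|^2 = 0.4430
Iter 2: z = -0.5518 + 0.1831i, |z|^2 = 0.3381
Iter 3: z = -0.0690 + 0.3701i, |z|^2 = 0.1418
Iter 4: z = -0.4722 + 0.5211i, |z|^2 = 0.4946
Iter 5: z = -0.3886 + 0.0800i, |z|^2 = 0.1574
Iter 6: z = -0.1954 + 0.5100i, |z|^2 = 0.2983
Iter 7: z = -0.5619 + 0.3729i, |z|^2 = 0.4548
Iter 8: z = -0.1633 + 0.1531i, |z|^2 = 0.0501
Iter 9: z = -0.3368 + 0.5222i, |z|^2 = 0.3861
Iter 10: z = -0.4993 + 0.2205i, |z|^2 = 0.2979
Iter 11: z = -0.1393 + 0.3521i, |z|^2 = 0.1434
Iter 12: z = -0.4445 + 0.4741i, |z|^2 = 0.4224
Iter 13: z = -0.3672 + 0.1507i, |z|^2 = 0.1575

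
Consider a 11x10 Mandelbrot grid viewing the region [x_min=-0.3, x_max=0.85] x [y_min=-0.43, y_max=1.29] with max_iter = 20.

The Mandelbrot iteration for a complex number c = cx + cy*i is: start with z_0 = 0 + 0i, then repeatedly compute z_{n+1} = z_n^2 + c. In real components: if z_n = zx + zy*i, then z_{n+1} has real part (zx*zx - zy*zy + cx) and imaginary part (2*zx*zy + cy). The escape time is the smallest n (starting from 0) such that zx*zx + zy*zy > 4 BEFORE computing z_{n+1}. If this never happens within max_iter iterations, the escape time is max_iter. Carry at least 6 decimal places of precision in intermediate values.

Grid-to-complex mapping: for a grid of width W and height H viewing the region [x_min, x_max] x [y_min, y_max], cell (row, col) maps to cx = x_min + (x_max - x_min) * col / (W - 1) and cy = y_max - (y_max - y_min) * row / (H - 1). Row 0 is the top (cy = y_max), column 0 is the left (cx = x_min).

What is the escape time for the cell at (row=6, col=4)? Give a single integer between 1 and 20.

z_0 = 0 + 0i, c = 0.1600 + 0.1433i
Iter 1: z = 0.1600 + 0.1433i, |z|^2 = 0.0461
Iter 2: z = 0.1651 + 0.1892i, |z|^2 = 0.0630
Iter 3: z = 0.1514 + 0.2058i, |z|^2 = 0.0653
Iter 4: z = 0.1406 + 0.2057i, |z|^2 = 0.0621
Iter 5: z = 0.1375 + 0.2012i, |z|^2 = 0.0594
Iter 6: z = 0.1384 + 0.1986i, |z|^2 = 0.0586
Iter 7: z = 0.1397 + 0.1983i, |z|^2 = 0.0589
Iter 8: z = 0.1402 + 0.1987i, |z|^2 = 0.0592
Iter 9: z = 0.1402 + 0.1991i, |z|^2 = 0.0593
Iter 10: z = 0.1400 + 0.1991i, |z|^2 = 0.0593
Iter 11: z = 0.1400 + 0.1991i, |z|^2 = 0.0592
Iter 12: z = 0.1399 + 0.1991i, |z|^2 = 0.0592
Iter 13: z = 0.1400 + 0.1990i, |z|^2 = 0.0592
Iter 14: z = 0.1400 + 0.1991i, |z|^2 = 0.0592
Iter 15: z = 0.1400 + 0.1991i, |z|^2 = 0.0592
Iter 16: z = 0.1400 + 0.1991i, |z|^2 = 0.0592
Iter 17: z = 0.1400 + 0.1991i, |z|^2 = 0.0592
Iter 18: z = 0.1400 + 0.1991i, |z|^2 = 0.0592
Iter 19: z = 0.1400 + 0.1991i, |z|^2 = 0.0592

Answer: 20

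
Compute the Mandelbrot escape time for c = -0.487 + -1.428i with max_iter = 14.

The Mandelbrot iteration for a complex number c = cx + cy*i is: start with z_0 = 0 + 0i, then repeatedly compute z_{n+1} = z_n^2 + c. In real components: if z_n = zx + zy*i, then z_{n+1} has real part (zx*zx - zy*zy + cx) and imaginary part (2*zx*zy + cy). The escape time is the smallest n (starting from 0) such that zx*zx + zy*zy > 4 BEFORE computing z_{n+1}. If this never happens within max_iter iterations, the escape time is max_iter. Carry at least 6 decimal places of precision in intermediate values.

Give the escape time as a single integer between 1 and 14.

Answer: 2

Derivation:
z_0 = 0 + 0i, c = -0.4870 + -1.4280i
Iter 1: z = -0.4870 + -1.4280i, |z|^2 = 2.2764
Iter 2: z = -2.2890 + -0.0371i, |z|^2 = 5.2410
Escaped at iteration 2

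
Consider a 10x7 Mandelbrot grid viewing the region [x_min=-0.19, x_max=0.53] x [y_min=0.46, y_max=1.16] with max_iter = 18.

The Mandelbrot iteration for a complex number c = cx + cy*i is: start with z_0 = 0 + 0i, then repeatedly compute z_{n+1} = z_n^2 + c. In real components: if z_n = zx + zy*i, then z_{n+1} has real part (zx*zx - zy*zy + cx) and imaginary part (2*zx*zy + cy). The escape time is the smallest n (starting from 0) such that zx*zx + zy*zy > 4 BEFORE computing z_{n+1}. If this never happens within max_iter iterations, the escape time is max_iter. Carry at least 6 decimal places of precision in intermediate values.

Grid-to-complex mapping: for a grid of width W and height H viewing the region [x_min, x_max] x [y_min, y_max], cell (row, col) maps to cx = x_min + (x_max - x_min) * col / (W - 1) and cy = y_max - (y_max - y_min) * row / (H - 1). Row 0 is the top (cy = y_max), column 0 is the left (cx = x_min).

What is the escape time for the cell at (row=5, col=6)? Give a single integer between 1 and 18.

Answer: 18

Derivation:
z_0 = 0 + 0i, c = 0.2900 + 0.5767i
Iter 1: z = 0.2900 + 0.5767i, |z|^2 = 0.4166
Iter 2: z = 0.0416 + 0.9111i, |z|^2 = 0.8319
Iter 3: z = -0.5384 + 0.6524i, |z|^2 = 0.7155
Iter 4: z = 0.1543 + -0.1259i, |z|^2 = 0.0397
Iter 5: z = 0.2980 + 0.5378i, |z|^2 = 0.3780
Iter 6: z = 0.0895 + 0.8972i, |z|^2 = 0.8129
Iter 7: z = -0.5069 + 0.7373i, |z|^2 = 0.8006
Iter 8: z = 0.0033 + -0.1708i, |z|^2 = 0.0292
Iter 9: z = 0.2608 + 0.5755i, |z|^2 = 0.3993
Iter 10: z = 0.0268 + 0.8769i, |z|^2 = 0.7697
Iter 11: z = -0.4782 + 0.6237i, |z|^2 = 0.6177
Iter 12: z = 0.1298 + -0.0199i, |z|^2 = 0.0172
Iter 13: z = 0.3064 + 0.5715i, |z|^2 = 0.4205
Iter 14: z = 0.0573 + 0.9269i, |z|^2 = 0.8625
Iter 15: z = -0.5659 + 0.6829i, |z|^2 = 0.7866
Iter 16: z = 0.1440 + -0.1963i, |z|^2 = 0.0592
Iter 17: z = 0.2722 + 0.5201i, |z|^2 = 0.3447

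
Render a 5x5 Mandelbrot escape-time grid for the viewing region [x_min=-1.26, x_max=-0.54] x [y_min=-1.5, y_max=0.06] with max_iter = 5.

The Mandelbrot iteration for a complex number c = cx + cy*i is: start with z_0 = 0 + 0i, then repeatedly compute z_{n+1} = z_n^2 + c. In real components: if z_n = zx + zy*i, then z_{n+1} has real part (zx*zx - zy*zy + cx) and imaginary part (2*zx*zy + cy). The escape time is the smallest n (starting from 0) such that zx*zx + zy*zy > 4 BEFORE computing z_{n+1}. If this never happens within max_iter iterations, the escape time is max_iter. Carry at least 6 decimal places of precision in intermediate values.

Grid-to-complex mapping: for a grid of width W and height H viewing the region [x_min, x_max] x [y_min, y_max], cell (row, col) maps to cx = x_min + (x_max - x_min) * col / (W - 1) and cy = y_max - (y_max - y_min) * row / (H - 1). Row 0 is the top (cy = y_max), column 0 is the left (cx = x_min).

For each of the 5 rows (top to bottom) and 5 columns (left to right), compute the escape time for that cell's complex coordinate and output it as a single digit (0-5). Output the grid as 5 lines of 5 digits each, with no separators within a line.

Answer: 55555
55555
33445
33333
22222

Derivation:
(row=0, col=0): c = -1.2600 + 0.0600i → escape time 5
(row=0, col=1): c = -1.0800 + 0.0600i → escape time 5
(row=0, col=2): c = -0.9000 + 0.0600i → escape time 5
(row=0, col=3): c = -0.7200 + 0.0600i → escape time 5
(row=0, col=4): c = -0.5400 + 0.0600i → escape time 5
(row=1, col=0): c = -1.2600 + -0.3300i → escape time 5
(row=1, col=1): c = -1.0800 + -0.3300i → escape time 5
(row=1, col=2): c = -0.9000 + -0.3300i → escape time 5
(row=1, col=3): c = -0.7200 + -0.3300i → escape time 5
(row=1, col=4): c = -0.5400 + -0.3300i → escape time 5
(row=2, col=0): c = -1.2600 + -0.7200i → escape time 3
(row=2, col=1): c = -1.0800 + -0.7200i → escape time 3
(row=2, col=2): c = -0.9000 + -0.7200i → escape time 4
(row=2, col=3): c = -0.7200 + -0.7200i → escape time 4
(row=2, col=4): c = -0.5400 + -0.7200i → escape time 5
(row=3, col=0): c = -1.2600 + -1.1100i → escape time 3
(row=3, col=1): c = -1.0800 + -1.1100i → escape time 3
(row=3, col=2): c = -0.9000 + -1.1100i → escape time 3
(row=3, col=3): c = -0.7200 + -1.1100i → escape time 3
(row=3, col=4): c = -0.5400 + -1.1100i → escape time 3
(row=4, col=0): c = -1.2600 + -1.5000i → escape time 2
(row=4, col=1): c = -1.0800 + -1.5000i → escape time 2
(row=4, col=2): c = -0.9000 + -1.5000i → escape time 2
(row=4, col=3): c = -0.7200 + -1.5000i → escape time 2
(row=4, col=4): c = -0.5400 + -1.5000i → escape time 2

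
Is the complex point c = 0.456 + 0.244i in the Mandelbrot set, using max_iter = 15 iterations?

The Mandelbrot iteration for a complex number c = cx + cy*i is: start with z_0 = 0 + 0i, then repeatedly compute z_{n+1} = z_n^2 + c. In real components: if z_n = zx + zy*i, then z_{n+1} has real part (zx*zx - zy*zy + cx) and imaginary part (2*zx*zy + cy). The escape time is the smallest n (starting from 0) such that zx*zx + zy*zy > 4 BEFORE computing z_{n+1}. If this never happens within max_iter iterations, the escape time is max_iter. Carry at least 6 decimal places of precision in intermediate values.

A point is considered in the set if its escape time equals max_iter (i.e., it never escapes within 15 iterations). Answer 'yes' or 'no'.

z_0 = 0 + 0i, c = 0.4560 + 0.2440i
Iter 1: z = 0.4560 + 0.2440i, |z|^2 = 0.2675
Iter 2: z = 0.6044 + 0.4665i, |z|^2 = 0.5829
Iter 3: z = 0.6037 + 0.8079i, |z|^2 = 1.0172
Iter 4: z = 0.1676 + 1.2194i, |z|^2 = 1.5151
Iter 5: z = -1.0029 + 0.6528i, |z|^2 = 1.4320
Iter 6: z = 1.0356 + -1.0654i, |z|^2 = 2.2077
Iter 7: z = 0.3934 + -1.9628i, |z|^2 = 4.0073
Escaped at iteration 7

Answer: no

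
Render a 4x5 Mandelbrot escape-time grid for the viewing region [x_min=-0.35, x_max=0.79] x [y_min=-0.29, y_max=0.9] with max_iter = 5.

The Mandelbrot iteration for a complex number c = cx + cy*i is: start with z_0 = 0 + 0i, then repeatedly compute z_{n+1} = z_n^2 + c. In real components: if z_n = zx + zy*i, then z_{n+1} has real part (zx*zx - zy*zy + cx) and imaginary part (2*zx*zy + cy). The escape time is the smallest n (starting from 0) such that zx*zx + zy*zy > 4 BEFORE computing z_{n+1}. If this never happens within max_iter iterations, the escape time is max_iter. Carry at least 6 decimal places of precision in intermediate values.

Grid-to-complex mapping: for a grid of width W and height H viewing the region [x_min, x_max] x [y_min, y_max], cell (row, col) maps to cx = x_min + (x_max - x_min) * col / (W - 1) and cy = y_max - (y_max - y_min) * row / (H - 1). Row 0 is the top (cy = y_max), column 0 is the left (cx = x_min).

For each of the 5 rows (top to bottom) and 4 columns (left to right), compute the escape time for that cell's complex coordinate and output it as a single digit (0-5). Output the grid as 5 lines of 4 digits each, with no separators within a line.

Answer: 5532
5553
5553
5553
5553

Derivation:
(row=0, col=0): c = -0.3500 + 0.9000i → escape time 5
(row=0, col=1): c = 0.0300 + 0.9000i → escape time 5
(row=0, col=2): c = 0.4100 + 0.9000i → escape time 3
(row=0, col=3): c = 0.7900 + 0.9000i → escape time 2
(row=1, col=0): c = -0.3500 + 0.6025i → escape time 5
(row=1, col=1): c = 0.0300 + 0.6025i → escape time 5
(row=1, col=2): c = 0.4100 + 0.6025i → escape time 5
(row=1, col=3): c = 0.7900 + 0.6025i → escape time 3
(row=2, col=0): c = -0.3500 + 0.3050i → escape time 5
(row=2, col=1): c = 0.0300 + 0.3050i → escape time 5
(row=2, col=2): c = 0.4100 + 0.3050i → escape time 5
(row=2, col=3): c = 0.7900 + 0.3050i → escape time 3
(row=3, col=0): c = -0.3500 + 0.0075i → escape time 5
(row=3, col=1): c = 0.0300 + 0.0075i → escape time 5
(row=3, col=2): c = 0.4100 + 0.0075i → escape time 5
(row=3, col=3): c = 0.7900 + 0.0075i → escape time 3
(row=4, col=0): c = -0.3500 + -0.2900i → escape time 5
(row=4, col=1): c = 0.0300 + -0.2900i → escape time 5
(row=4, col=2): c = 0.4100 + -0.2900i → escape time 5
(row=4, col=3): c = 0.7900 + -0.2900i → escape time 3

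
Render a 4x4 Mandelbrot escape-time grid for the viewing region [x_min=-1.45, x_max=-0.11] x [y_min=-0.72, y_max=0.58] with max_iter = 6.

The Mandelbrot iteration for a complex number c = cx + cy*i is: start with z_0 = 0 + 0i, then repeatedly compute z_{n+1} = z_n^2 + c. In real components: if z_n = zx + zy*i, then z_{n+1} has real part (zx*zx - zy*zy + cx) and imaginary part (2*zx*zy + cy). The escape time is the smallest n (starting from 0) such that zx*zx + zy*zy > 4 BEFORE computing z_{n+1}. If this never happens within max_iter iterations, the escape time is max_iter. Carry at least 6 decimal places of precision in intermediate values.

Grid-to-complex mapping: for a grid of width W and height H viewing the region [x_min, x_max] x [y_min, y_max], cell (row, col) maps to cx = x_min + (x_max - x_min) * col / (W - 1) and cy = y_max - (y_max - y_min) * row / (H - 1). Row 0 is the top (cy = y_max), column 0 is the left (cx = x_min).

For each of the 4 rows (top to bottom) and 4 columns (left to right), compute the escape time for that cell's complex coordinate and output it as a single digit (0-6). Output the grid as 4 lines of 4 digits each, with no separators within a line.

Answer: 3566
6666
5666
3466

Derivation:
(row=0, col=0): c = -1.4500 + 0.5800i → escape time 3
(row=0, col=1): c = -1.0033 + 0.5800i → escape time 5
(row=0, col=2): c = -0.5567 + 0.5800i → escape time 6
(row=0, col=3): c = -0.1100 + 0.5800i → escape time 6
(row=1, col=0): c = -1.4500 + 0.1467i → escape time 6
(row=1, col=1): c = -1.0033 + 0.1467i → escape time 6
(row=1, col=2): c = -0.5567 + 0.1467i → escape time 6
(row=1, col=3): c = -0.1100 + 0.1467i → escape time 6
(row=2, col=0): c = -1.4500 + -0.2867i → escape time 5
(row=2, col=1): c = -1.0033 + -0.2867i → escape time 6
(row=2, col=2): c = -0.5567 + -0.2867i → escape time 6
(row=2, col=3): c = -0.1100 + -0.2867i → escape time 6
(row=3, col=0): c = -1.4500 + -0.7200i → escape time 3
(row=3, col=1): c = -1.0033 + -0.7200i → escape time 4
(row=3, col=2): c = -0.5567 + -0.7200i → escape time 6
(row=3, col=3): c = -0.1100 + -0.7200i → escape time 6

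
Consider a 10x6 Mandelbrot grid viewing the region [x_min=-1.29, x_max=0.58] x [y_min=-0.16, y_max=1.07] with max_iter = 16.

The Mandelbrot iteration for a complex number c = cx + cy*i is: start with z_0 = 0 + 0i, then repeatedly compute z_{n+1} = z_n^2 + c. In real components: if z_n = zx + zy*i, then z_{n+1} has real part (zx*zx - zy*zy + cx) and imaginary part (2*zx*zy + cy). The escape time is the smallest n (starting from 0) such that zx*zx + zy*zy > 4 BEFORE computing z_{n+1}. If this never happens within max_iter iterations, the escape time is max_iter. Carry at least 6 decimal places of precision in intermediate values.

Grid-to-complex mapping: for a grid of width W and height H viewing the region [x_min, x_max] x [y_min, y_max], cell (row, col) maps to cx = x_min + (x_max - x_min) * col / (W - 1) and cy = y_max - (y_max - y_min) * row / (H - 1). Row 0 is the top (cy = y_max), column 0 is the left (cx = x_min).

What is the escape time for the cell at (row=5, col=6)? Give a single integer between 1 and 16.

z_0 = 0 + 0i, c = -0.0433 + -0.1600i
Iter 1: z = -0.0433 + -0.1600i, |z|^2 = 0.0275
Iter 2: z = -0.0671 + -0.1461i, |z|^2 = 0.0259
Iter 3: z = -0.0602 + -0.1404i, |z|^2 = 0.0233
Iter 4: z = -0.0594 + -0.1431i, |z|^2 = 0.0240
Iter 5: z = -0.0603 + -0.1430i, |z|^2 = 0.0241
Iter 6: z = -0.0601 + -0.1428i, |z|^2 = 0.0240
Iter 7: z = -0.0601 + -0.1428i, |z|^2 = 0.0240
Iter 8: z = -0.0601 + -0.1428i, |z|^2 = 0.0240
Iter 9: z = -0.0601 + -0.1428i, |z|^2 = 0.0240
Iter 10: z = -0.0601 + -0.1428i, |z|^2 = 0.0240
Iter 11: z = -0.0601 + -0.1428i, |z|^2 = 0.0240
Iter 12: z = -0.0601 + -0.1428i, |z|^2 = 0.0240
Iter 13: z = -0.0601 + -0.1428i, |z|^2 = 0.0240
Iter 14: z = -0.0601 + -0.1428i, |z|^2 = 0.0240
Iter 15: z = -0.0601 + -0.1428i, |z|^2 = 0.0240

Answer: 16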